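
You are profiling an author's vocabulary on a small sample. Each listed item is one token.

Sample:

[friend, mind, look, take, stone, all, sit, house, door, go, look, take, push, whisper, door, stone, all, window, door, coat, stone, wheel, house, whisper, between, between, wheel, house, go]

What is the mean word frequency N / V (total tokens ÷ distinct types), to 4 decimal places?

N = 29 tokens, V = 16 types.
Mean frequency = N / V = 29 / 16 = 1.8125

1.8125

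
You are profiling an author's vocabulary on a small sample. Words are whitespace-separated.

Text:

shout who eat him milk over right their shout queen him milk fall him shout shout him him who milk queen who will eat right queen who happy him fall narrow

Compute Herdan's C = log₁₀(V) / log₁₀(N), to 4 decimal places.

N = 31, V = 13.
log₁₀(V) = 1.113943, log₁₀(N) = 1.491362
C = 1.113943 / 1.491362 = 0.7469

0.7469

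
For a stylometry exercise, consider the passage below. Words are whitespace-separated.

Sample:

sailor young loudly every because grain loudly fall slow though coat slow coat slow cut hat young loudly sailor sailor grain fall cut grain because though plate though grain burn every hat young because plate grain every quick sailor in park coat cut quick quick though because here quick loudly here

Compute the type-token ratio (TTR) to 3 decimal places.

0.353

N = 51 tokens, V = 18 types.
TTR = V / N = 18 / 51 = 0.353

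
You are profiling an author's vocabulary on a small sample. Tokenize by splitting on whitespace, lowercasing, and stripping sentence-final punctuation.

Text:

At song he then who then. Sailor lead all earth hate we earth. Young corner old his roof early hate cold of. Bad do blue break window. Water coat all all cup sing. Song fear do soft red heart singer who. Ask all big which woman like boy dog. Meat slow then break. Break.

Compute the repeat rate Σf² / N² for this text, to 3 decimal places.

Frequencies: all:4, then:3, break:3, song:2, who:2, earth:2, hate:2, do:2, at:1, he:1, sailor:1, lead:1, we:1, young:1, corner:1, old:1, his:1, roof:1, early:1, cold:1, … (22 more, each freq 1)
Σf² = 88; N² = 2916
Repeat rate = 88 / 2916 = 0.030

0.030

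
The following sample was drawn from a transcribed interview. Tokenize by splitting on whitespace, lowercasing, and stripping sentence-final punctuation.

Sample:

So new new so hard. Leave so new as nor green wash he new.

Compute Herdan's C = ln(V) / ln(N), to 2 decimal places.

N = 14, V = 9.
ln(V) = 2.197225, ln(N) = 2.639057
C = 2.197225 / 2.639057 = 0.83

0.83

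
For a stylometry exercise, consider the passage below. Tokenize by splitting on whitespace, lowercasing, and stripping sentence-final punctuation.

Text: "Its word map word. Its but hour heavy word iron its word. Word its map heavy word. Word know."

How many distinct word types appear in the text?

Distinct types: {but, heavy, hour, iron, its, know, map, word}
V = 8

8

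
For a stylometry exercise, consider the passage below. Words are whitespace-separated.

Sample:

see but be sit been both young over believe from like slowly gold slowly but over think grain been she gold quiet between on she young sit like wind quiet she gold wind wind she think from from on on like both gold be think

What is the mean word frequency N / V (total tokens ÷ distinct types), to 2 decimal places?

N = 45 tokens, V = 20 types.
Mean frequency = N / V = 45 / 20 = 2.25

2.25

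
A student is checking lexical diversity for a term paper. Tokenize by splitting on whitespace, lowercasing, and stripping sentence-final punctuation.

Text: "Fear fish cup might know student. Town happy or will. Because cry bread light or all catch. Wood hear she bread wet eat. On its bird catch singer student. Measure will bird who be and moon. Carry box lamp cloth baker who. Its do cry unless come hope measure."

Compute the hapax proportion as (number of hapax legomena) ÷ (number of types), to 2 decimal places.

0.74

Frequencies: student:2, or:2, will:2, cry:2, bread:2, catch:2, its:2, bird:2, measure:2, who:2, fear:1, fish:1, cup:1, might:1, know:1, town:1, happy:1, because:1, light:1, all:1, … (19 more, each freq 1)
Hapax count = 29; type count = 39.
Ratio = 29 / 39 = 0.74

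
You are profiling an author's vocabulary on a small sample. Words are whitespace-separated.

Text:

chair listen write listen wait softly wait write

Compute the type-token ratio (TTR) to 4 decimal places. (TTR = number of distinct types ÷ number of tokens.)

N = 8 tokens, V = 5 types.
TTR = V / N = 5 / 8 = 0.6250

0.6250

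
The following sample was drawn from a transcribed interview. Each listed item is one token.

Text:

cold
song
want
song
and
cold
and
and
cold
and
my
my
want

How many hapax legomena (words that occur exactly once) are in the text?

Frequencies: and:4, cold:3, song:2, want:2, my:2
Hapax (freq=1): (none)

0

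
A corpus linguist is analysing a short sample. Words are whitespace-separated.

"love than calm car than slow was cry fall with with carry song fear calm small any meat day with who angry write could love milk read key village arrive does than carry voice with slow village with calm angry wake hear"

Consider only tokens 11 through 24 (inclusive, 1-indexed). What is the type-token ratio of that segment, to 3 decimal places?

0.929

Segment tokens 11–24: with, carry, song, fear, calm, small, any, meat, day, with, who, angry, write, could
Segment N = 14, segment V = 13.
TTR = 13 / 14 = 0.929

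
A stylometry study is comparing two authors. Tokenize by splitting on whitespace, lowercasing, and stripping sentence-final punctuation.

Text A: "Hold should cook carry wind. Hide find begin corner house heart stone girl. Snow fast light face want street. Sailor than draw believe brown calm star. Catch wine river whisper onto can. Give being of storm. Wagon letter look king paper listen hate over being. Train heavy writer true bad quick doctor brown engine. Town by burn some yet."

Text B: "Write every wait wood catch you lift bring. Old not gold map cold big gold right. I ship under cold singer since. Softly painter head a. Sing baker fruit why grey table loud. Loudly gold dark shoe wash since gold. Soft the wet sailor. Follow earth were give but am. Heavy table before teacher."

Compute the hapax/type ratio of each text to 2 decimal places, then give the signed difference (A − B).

A: hapax=55, V=57, ratio=0.96
B: hapax=44, V=48, ratio=0.92
Difference = 0.96 − 0.92 = 0.04

0.04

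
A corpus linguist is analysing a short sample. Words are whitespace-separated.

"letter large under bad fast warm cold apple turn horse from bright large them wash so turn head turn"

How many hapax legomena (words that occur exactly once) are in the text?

14

Frequencies: turn:3, large:2, letter:1, under:1, bad:1, fast:1, warm:1, cold:1, apple:1, horse:1, from:1, bright:1, them:1, wash:1, so:1, head:1
Hapax (freq=1): apple, bad, bright, cold, fast, from, head, horse, letter, so, them, under, warm, wash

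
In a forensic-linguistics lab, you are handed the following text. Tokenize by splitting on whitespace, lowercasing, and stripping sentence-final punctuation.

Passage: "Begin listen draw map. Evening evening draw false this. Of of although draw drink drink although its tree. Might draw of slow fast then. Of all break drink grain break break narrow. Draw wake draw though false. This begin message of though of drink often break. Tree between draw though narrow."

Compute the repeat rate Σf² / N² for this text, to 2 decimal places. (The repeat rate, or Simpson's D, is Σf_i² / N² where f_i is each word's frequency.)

0.06

Frequencies: draw:7, of:6, drink:4, break:4, though:3, begin:2, evening:2, false:2, this:2, although:2, tree:2, narrow:2, listen:1, map:1, its:1, might:1, slow:1, fast:1, then:1, all:1, … (5 more, each freq 1)
Σf² = 167; N² = 2601
Repeat rate = 167 / 2601 = 0.06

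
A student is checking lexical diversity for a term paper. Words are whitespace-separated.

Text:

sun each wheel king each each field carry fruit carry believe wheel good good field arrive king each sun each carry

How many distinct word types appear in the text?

10

Distinct types: {arrive, believe, carry, each, field, fruit, good, king, sun, wheel}
V = 10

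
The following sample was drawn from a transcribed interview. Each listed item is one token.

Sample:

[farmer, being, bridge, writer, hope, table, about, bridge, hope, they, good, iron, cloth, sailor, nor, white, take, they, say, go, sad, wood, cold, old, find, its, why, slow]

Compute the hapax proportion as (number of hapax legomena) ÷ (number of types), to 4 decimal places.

Frequencies: bridge:2, hope:2, they:2, farmer:1, being:1, writer:1, table:1, about:1, good:1, iron:1, cloth:1, sailor:1, nor:1, white:1, take:1, say:1, go:1, sad:1, wood:1, cold:1, … (5 more, each freq 1)
Hapax count = 22; type count = 25.
Ratio = 22 / 25 = 0.8800

0.8800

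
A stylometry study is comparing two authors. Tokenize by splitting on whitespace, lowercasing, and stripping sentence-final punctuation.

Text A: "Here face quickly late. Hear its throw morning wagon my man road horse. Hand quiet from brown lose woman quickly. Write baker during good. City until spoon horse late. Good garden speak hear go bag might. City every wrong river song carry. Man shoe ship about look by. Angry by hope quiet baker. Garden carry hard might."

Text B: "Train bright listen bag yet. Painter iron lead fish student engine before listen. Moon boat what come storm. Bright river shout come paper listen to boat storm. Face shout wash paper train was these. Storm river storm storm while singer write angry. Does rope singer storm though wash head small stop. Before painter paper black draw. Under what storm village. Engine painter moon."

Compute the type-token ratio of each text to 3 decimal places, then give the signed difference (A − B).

TTR(A) = 44/57 = 0.772
TTR(B) = 39/63 = 0.619
Difference = 0.772 − 0.619 = 0.153

0.153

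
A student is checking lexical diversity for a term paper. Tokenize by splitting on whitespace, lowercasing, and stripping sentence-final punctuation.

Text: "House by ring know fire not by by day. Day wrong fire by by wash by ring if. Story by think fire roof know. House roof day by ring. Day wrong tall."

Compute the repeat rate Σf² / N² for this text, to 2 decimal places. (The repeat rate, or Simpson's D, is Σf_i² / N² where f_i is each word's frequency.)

0.12

Frequencies: by:8, day:4, ring:3, fire:3, house:2, know:2, wrong:2, roof:2, not:1, wash:1, if:1, story:1, think:1, tall:1
Σf² = 120; N² = 1024
Repeat rate = 120 / 1024 = 0.12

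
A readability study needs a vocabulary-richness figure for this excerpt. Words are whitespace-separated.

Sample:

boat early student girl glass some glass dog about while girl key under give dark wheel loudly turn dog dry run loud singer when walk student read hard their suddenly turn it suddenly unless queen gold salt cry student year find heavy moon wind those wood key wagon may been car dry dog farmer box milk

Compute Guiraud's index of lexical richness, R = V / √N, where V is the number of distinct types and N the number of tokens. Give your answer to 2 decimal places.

6.15

N = 56, V = 46.
√N = 7.483315
R = 46 / 7.483315 = 6.15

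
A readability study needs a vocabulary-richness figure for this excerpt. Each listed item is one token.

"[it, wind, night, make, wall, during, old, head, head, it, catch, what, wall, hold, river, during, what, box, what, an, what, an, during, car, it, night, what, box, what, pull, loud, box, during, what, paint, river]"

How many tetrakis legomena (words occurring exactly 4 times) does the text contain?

Frequencies: what:7, during:4, it:3, box:3, night:2, wall:2, head:2, river:2, an:2, wind:1, make:1, old:1, catch:1, hold:1, car:1, pull:1, loud:1, paint:1
Words with frequency 4: during

1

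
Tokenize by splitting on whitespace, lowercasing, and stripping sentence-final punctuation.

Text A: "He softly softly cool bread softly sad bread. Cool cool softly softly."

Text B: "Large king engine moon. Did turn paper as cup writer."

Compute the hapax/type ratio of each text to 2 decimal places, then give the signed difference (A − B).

-0.60

A: hapax=2, V=5, ratio=0.40
B: hapax=10, V=10, ratio=1.00
Difference = 0.40 − 1.00 = -0.60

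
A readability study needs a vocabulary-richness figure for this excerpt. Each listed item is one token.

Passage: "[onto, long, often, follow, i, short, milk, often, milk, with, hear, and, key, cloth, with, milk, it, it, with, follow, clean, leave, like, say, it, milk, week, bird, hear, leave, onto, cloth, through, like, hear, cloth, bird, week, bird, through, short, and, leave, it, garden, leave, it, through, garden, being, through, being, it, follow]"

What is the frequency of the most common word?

Frequencies: it:6, milk:4, leave:4, through:4, follow:3, with:3, hear:3, cloth:3, bird:3, onto:2, often:2, short:2, and:2, like:2, week:2, garden:2, being:2, long:1, i:1, key:1, … (2 more, each freq 1)
Most common: 'it' with frequency 6.

6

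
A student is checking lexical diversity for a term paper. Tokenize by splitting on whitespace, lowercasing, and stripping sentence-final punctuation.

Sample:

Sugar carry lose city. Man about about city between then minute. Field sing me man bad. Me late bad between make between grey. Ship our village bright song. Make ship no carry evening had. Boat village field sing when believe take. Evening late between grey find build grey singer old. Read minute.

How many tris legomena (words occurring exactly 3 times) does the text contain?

Frequencies: between:4, grey:3, carry:2, city:2, man:2, about:2, minute:2, field:2, sing:2, me:2, bad:2, late:2, make:2, ship:2, village:2, evening:2, sugar:1, lose:1, then:1, our:1, … (13 more, each freq 1)
Words with frequency 3: grey

1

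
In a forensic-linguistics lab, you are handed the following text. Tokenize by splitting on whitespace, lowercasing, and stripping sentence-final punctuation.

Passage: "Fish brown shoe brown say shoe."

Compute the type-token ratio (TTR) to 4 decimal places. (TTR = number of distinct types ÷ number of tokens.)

N = 6 tokens, V = 4 types.
TTR = V / N = 4 / 6 = 0.6667

0.6667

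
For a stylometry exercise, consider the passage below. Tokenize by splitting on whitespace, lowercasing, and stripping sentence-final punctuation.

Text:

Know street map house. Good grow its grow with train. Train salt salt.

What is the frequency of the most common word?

2

Frequencies: grow:2, train:2, salt:2, know:1, street:1, map:1, house:1, good:1, its:1, with:1
Most common: 'grow' with frequency 2.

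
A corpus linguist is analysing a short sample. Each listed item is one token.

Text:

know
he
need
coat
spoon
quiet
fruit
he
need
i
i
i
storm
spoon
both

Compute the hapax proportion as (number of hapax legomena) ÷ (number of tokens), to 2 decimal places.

Frequencies: i:3, he:2, need:2, spoon:2, know:1, coat:1, quiet:1, fruit:1, storm:1, both:1
Hapax count = 6; token count = 15.
Ratio = 6 / 15 = 0.40

0.40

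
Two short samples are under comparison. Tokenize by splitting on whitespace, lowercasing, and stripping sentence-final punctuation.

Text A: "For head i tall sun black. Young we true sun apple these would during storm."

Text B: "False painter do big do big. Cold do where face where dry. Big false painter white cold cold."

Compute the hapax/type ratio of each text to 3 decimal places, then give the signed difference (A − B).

A: hapax=13, V=14, ratio=0.929
B: hapax=3, V=9, ratio=0.333
Difference = 0.929 − 0.333 = 0.596

0.596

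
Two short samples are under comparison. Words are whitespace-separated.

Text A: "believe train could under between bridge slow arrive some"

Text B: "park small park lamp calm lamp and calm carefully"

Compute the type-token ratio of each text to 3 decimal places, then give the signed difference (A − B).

TTR(A) = 9/9 = 1.000
TTR(B) = 6/9 = 0.667
Difference = 1.000 − 0.667 = 0.333

0.333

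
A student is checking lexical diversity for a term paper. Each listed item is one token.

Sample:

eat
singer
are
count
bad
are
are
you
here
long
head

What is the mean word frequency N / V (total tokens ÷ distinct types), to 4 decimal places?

N = 11 tokens, V = 9 types.
Mean frequency = N / V = 11 / 9 = 1.2222

1.2222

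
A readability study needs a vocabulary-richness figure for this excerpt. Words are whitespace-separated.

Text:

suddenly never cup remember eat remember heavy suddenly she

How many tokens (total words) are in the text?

9

Tokens: suddenly, never, cup, remember, eat, remember, heavy, suddenly, she
N = 9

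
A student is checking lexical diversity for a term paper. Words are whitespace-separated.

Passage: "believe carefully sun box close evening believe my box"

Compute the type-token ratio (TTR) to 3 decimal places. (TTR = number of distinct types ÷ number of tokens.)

0.778

N = 9 tokens, V = 7 types.
TTR = V / N = 7 / 9 = 0.778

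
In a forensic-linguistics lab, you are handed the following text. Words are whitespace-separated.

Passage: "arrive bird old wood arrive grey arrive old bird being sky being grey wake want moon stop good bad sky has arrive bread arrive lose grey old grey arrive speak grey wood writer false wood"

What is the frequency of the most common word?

6

Frequencies: arrive:6, grey:5, old:3, wood:3, bird:2, being:2, sky:2, wake:1, want:1, moon:1, stop:1, good:1, bad:1, has:1, bread:1, lose:1, speak:1, writer:1, false:1
Most common: 'arrive' with frequency 6.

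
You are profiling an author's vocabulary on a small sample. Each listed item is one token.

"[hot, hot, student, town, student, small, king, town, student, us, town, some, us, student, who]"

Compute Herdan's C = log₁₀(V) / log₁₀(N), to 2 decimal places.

0.77

N = 15, V = 8.
log₁₀(V) = 0.903090, log₁₀(N) = 1.176091
C = 0.903090 / 1.176091 = 0.77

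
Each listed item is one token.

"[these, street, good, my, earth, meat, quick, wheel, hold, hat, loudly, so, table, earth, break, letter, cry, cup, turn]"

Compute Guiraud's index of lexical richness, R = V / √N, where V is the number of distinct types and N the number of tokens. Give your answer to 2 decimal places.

N = 19, V = 18.
√N = 4.358899
R = 18 / 4.358899 = 4.13

4.13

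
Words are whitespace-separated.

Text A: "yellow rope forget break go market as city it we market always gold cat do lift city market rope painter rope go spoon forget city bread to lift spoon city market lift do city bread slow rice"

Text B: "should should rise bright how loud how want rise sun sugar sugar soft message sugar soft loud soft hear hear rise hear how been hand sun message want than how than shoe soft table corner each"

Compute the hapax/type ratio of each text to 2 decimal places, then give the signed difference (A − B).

0.18

A: hapax=12, V=21, ratio=0.57
B: hapax=7, V=18, ratio=0.39
Difference = 0.57 − 0.39 = 0.18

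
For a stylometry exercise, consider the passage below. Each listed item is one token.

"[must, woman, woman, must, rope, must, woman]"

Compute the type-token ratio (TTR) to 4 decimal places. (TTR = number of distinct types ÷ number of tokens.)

N = 7 tokens, V = 3 types.
TTR = V / N = 3 / 7 = 0.4286

0.4286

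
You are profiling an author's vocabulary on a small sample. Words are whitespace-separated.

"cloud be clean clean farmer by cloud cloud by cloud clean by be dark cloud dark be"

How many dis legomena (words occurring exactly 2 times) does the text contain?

1

Frequencies: cloud:5, be:3, clean:3, by:3, dark:2, farmer:1
Words with frequency 2: dark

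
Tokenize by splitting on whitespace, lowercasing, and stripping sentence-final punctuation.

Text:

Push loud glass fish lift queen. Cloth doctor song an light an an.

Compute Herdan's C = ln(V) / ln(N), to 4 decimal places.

N = 13, V = 11.
ln(V) = 2.397895, ln(N) = 2.564949
C = 2.397895 / 2.564949 = 0.9349

0.9349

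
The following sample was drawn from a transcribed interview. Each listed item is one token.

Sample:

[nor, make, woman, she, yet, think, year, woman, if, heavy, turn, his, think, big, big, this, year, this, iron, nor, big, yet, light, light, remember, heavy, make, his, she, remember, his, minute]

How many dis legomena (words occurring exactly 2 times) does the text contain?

11

Frequencies: his:3, big:3, nor:2, make:2, woman:2, she:2, yet:2, think:2, year:2, heavy:2, this:2, light:2, remember:2, if:1, turn:1, iron:1, minute:1
Words with frequency 2: heavy, light, make, nor, remember, she, think, this, woman, year, yet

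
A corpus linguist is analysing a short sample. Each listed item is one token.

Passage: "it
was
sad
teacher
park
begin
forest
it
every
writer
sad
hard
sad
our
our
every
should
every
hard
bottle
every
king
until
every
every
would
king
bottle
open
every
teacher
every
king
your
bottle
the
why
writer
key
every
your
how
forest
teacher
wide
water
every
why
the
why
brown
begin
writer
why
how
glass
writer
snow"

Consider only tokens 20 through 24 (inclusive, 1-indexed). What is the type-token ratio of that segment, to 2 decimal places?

0.80

Segment tokens 20–24: bottle, every, king, until, every
Segment N = 5, segment V = 4.
TTR = 4 / 5 = 0.80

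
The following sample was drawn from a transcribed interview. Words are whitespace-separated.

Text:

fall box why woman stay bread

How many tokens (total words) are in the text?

Tokens: fall, box, why, woman, stay, bread
N = 6

6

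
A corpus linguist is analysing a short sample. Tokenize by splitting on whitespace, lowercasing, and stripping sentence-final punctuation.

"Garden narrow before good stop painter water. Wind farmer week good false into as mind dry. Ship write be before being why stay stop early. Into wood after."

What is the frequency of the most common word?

Frequencies: before:2, good:2, stop:2, into:2, garden:1, narrow:1, painter:1, water:1, wind:1, farmer:1, week:1, false:1, as:1, mind:1, dry:1, ship:1, write:1, be:1, being:1, why:1, … (4 more, each freq 1)
Most common: 'before' with frequency 2.

2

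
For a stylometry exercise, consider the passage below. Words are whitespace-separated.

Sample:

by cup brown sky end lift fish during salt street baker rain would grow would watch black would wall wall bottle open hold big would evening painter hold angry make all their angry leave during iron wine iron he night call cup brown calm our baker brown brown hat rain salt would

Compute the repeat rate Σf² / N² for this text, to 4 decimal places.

0.0377

Frequencies: would:5, brown:4, cup:2, during:2, salt:2, baker:2, rain:2, wall:2, hold:2, angry:2, iron:2, by:1, sky:1, end:1, lift:1, fish:1, street:1, grow:1, watch:1, black:1, … (16 more, each freq 1)
Σf² = 102; N² = 2704
Repeat rate = 102 / 2704 = 0.0377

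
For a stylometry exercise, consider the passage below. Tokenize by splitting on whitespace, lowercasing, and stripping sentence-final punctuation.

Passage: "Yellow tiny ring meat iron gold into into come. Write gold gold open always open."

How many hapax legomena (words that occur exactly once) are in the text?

Frequencies: gold:3, into:2, open:2, yellow:1, tiny:1, ring:1, meat:1, iron:1, come:1, write:1, always:1
Hapax (freq=1): always, come, iron, meat, ring, tiny, write, yellow

8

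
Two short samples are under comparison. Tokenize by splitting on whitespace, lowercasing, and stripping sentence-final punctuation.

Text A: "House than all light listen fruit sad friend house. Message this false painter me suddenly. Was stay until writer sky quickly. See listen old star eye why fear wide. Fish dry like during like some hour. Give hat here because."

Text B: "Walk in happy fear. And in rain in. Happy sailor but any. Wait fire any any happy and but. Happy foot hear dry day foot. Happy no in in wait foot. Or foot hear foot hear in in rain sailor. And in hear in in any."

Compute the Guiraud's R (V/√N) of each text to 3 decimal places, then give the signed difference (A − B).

A: V=37, N=40, R=5.850
B: V=17, N=46, R=2.507
Difference = 5.850 − 2.507 = 3.343

3.343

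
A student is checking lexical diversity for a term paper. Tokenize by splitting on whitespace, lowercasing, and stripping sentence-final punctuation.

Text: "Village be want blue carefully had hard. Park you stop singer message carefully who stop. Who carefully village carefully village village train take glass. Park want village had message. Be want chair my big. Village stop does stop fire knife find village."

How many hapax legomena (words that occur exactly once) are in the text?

Frequencies: village:7, carefully:4, stop:4, want:3, be:2, had:2, park:2, message:2, who:2, blue:1, hard:1, you:1, singer:1, train:1, take:1, glass:1, chair:1, my:1, big:1, does:1, … (3 more, each freq 1)
Hapax (freq=1): big, blue, chair, does, find, fire, glass, hard, knife, my, singer, take, train, you

14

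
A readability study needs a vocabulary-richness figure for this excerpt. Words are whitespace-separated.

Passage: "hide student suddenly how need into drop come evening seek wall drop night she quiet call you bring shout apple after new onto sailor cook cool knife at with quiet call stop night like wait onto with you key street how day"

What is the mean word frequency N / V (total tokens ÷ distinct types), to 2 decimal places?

N = 42 tokens, V = 34 types.
Mean frequency = N / V = 42 / 34 = 1.24

1.24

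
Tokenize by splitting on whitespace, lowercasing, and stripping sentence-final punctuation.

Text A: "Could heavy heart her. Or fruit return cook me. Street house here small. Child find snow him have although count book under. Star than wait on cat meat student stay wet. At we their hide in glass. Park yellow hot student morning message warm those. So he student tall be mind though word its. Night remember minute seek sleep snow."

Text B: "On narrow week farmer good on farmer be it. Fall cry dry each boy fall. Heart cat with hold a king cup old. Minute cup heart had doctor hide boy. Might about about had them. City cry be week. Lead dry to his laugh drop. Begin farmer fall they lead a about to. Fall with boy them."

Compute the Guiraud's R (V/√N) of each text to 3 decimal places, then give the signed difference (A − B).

2.723

A: V=57, N=60, R=7.359
B: V=35, N=57, R=4.636
Difference = 7.359 − 4.636 = 2.723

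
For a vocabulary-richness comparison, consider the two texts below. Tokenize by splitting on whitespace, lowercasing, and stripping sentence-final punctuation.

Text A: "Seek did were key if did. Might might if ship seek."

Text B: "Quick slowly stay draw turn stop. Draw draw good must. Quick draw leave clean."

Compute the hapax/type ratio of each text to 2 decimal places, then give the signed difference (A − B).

-0.37

A: hapax=3, V=7, ratio=0.43
B: hapax=8, V=10, ratio=0.80
Difference = 0.43 − 0.80 = -0.37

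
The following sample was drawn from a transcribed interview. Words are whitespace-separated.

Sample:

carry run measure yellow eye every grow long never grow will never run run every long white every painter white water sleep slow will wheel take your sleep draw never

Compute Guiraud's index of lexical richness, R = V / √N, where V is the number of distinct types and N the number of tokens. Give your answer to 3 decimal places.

3.469

N = 30, V = 19.
√N = 5.477226
R = 19 / 5.477226 = 3.469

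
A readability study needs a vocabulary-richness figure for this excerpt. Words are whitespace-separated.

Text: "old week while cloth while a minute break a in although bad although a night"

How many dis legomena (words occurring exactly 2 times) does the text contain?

Frequencies: a:3, while:2, although:2, old:1, week:1, cloth:1, minute:1, break:1, in:1, bad:1, night:1
Words with frequency 2: although, while

2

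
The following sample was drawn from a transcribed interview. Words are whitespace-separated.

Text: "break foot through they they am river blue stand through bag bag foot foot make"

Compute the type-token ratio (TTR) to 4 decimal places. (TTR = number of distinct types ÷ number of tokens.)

0.6667

N = 15 tokens, V = 10 types.
TTR = V / N = 10 / 15 = 0.6667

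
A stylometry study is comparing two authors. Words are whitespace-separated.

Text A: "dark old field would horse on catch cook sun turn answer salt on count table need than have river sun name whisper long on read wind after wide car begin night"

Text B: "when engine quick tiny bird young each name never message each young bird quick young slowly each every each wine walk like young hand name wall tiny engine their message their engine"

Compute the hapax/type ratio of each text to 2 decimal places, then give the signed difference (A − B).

0.43

A: hapax=26, V=28, ratio=0.93
B: hapax=9, V=18, ratio=0.50
Difference = 0.93 − 0.50 = 0.43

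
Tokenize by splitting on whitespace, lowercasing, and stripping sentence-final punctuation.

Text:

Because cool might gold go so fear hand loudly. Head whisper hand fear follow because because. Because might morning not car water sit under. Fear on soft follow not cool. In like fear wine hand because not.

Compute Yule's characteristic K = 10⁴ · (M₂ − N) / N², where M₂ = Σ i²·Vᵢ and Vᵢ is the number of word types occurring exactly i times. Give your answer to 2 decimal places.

Frequencies: because:5, fear:4, hand:3, not:3, cool:2, might:2, follow:2, gold:1, go:1, so:1, loudly:1, head:1, whisper:1, morning:1, car:1, water:1, sit:1, under:1, on:1, soft:1, … (3 more, each freq 1)
N = 37. Frequency spectrum: V_1=16, V_2=3, V_3=2, V_4=1, V_5=1
M₂ = 1²·16 + 2²·3 + 3²·2 + 4²·1 + 5²·1 = 87
K = 10000 × (87 − 37) / 37² = 365.23

365.23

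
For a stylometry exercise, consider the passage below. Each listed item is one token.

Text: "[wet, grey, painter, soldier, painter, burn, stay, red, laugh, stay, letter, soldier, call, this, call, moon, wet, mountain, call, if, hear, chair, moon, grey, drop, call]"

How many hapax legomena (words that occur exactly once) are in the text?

10

Frequencies: call:4, wet:2, grey:2, painter:2, soldier:2, stay:2, moon:2, burn:1, red:1, laugh:1, letter:1, this:1, mountain:1, if:1, hear:1, chair:1, drop:1
Hapax (freq=1): burn, chair, drop, hear, if, laugh, letter, mountain, red, this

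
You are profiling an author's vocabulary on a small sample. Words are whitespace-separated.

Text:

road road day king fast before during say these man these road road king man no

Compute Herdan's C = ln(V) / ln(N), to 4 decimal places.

N = 16, V = 10.
ln(V) = 2.302585, ln(N) = 2.772589
C = 2.302585 / 2.772589 = 0.8305

0.8305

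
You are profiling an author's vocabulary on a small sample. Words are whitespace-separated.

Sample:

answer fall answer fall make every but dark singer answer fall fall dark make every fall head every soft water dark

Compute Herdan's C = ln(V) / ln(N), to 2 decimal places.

N = 21, V = 10.
ln(V) = 2.302585, ln(N) = 3.044522
C = 2.302585 / 3.044522 = 0.76

0.76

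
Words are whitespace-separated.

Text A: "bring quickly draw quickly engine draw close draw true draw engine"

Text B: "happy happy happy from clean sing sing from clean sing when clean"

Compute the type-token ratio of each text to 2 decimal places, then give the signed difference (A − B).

TTR(A) = 6/11 = 0.55
TTR(B) = 5/12 = 0.42
Difference = 0.55 − 0.42 = 0.13

0.13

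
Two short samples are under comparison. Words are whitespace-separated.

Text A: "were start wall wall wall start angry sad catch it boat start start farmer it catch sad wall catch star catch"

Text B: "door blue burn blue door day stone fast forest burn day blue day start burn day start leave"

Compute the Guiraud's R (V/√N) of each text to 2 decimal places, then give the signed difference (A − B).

0.06

A: V=10, N=21, R=2.18
B: V=9, N=18, R=2.12
Difference = 2.18 − 2.12 = 0.06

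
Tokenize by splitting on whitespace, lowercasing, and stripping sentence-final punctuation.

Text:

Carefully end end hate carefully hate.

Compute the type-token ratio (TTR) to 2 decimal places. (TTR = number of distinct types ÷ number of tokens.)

0.50

N = 6 tokens, V = 3 types.
TTR = V / N = 3 / 6 = 0.50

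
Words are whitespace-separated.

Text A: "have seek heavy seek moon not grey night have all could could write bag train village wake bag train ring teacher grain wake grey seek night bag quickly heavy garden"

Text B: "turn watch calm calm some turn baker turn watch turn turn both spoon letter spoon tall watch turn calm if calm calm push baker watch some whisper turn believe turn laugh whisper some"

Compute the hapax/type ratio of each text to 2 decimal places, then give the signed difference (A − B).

A: hapax=10, V=19, ratio=0.53
B: hapax=7, V=14, ratio=0.50
Difference = 0.53 − 0.50 = 0.03

0.03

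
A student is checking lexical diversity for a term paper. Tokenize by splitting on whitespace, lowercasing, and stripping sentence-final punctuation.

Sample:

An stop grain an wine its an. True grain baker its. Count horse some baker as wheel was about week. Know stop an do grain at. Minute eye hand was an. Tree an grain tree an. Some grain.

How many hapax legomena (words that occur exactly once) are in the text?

Frequencies: an:7, grain:5, stop:2, its:2, baker:2, some:2, was:2, tree:2, wine:1, true:1, count:1, horse:1, as:1, wheel:1, about:1, week:1, know:1, do:1, at:1, minute:1, … (2 more, each freq 1)
Hapax (freq=1): about, as, at, count, do, eye, hand, horse, know, minute, true, week, wheel, wine

14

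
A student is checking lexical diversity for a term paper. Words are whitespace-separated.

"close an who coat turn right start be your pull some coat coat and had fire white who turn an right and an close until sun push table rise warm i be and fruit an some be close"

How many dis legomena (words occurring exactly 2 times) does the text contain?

4

Frequencies: an:4, close:3, coat:3, be:3, and:3, who:2, turn:2, right:2, some:2, start:1, your:1, pull:1, had:1, fire:1, white:1, until:1, sun:1, push:1, table:1, rise:1, … (3 more, each freq 1)
Words with frequency 2: right, some, turn, who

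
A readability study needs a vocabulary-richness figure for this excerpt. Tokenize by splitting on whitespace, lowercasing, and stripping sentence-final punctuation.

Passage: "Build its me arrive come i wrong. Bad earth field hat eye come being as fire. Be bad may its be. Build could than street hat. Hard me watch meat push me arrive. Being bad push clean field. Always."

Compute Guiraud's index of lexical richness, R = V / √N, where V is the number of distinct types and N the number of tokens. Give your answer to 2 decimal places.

4.16

N = 39, V = 26.
√N = 6.244998
R = 26 / 6.244998 = 4.16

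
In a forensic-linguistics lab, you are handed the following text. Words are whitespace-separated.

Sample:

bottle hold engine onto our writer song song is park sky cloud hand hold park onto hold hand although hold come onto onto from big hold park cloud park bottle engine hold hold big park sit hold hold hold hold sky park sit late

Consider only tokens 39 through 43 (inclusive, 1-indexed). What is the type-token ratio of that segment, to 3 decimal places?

Segment tokens 39–43: hold, hold, sky, park, sit
Segment N = 5, segment V = 4.
TTR = 4 / 5 = 0.800

0.800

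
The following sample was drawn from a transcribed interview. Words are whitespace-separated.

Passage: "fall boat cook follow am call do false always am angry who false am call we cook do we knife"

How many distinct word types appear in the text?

Distinct types: {always, am, angry, boat, call, cook, do, fall, false, follow, knife, we, who}
V = 13

13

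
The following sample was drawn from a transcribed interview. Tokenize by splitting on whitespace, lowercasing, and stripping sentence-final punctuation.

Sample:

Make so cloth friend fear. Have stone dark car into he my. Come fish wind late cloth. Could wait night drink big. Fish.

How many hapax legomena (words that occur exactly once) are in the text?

Frequencies: cloth:2, fish:2, make:1, so:1, friend:1, fear:1, have:1, stone:1, dark:1, car:1, into:1, he:1, my:1, come:1, wind:1, late:1, could:1, wait:1, night:1, drink:1, … (1 more, each freq 1)
Hapax (freq=1): big, car, come, could, dark, drink, fear, friend, have, he, into, late, make, my, night, so, stone, wait, wind

19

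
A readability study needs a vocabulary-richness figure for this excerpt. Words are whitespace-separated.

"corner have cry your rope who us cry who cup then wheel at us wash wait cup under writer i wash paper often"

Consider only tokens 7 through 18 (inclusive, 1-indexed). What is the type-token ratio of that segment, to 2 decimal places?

Segment tokens 7–18: us, cry, who, cup, then, wheel, at, us, wash, wait, cup, under
Segment N = 12, segment V = 10.
TTR = 10 / 12 = 0.83

0.83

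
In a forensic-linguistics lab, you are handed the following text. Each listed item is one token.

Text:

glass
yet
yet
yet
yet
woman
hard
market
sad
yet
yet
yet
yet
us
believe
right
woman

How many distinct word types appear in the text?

Distinct types: {believe, glass, hard, market, right, sad, us, woman, yet}
V = 9

9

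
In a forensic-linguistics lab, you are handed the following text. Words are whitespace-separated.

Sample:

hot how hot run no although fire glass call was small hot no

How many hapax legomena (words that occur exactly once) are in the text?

8

Frequencies: hot:3, no:2, how:1, run:1, although:1, fire:1, glass:1, call:1, was:1, small:1
Hapax (freq=1): although, call, fire, glass, how, run, small, was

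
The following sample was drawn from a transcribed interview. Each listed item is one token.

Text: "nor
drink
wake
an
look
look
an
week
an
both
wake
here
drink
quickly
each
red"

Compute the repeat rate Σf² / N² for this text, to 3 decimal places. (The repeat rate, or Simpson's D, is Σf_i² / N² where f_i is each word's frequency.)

0.109

Frequencies: an:3, drink:2, wake:2, look:2, nor:1, week:1, both:1, here:1, quickly:1, each:1, red:1
Σf² = 28; N² = 256
Repeat rate = 28 / 256 = 0.109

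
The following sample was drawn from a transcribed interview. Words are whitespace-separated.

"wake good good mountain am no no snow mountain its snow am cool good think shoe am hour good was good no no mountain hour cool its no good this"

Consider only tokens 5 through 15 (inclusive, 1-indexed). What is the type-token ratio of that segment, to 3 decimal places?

0.727

Segment tokens 5–15: am, no, no, snow, mountain, its, snow, am, cool, good, think
Segment N = 11, segment V = 8.
TTR = 8 / 11 = 0.727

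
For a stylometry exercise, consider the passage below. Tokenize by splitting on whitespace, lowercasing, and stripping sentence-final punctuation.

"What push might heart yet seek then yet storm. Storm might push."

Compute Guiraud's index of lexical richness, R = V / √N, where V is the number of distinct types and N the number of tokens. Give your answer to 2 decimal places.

2.31

N = 12, V = 8.
√N = 3.464102
R = 8 / 3.464102 = 2.31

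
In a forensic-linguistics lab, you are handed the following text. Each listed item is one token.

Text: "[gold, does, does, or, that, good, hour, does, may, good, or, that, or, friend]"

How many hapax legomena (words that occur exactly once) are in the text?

4

Frequencies: does:3, or:3, that:2, good:2, gold:1, hour:1, may:1, friend:1
Hapax (freq=1): friend, gold, hour, may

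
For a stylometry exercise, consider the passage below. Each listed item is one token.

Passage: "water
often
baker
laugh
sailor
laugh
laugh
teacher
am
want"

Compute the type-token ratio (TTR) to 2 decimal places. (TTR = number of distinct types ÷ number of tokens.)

N = 10 tokens, V = 8 types.
TTR = V / N = 8 / 10 = 0.80

0.80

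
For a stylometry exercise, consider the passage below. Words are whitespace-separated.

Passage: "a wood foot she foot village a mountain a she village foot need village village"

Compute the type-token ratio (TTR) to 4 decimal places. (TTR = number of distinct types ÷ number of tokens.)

0.4667

N = 15 tokens, V = 7 types.
TTR = V / N = 7 / 15 = 0.4667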